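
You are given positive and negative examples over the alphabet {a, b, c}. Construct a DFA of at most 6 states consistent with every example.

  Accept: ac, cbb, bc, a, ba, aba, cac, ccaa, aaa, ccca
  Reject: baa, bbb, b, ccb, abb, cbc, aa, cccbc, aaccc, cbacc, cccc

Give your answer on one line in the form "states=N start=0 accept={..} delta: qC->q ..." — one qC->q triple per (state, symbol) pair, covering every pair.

states=5 start=0 accept={1,2} delta: 0a->1 0b->0 0c->2 1a->0 1b->0 1c->1 2a->0 2b->2 2c->3 3a->0 3b->0 3c->4 4a->1 4b->2 4c->0

State merging on the prefix tree: take the shortest (then alphabetical) example prefix whose next move is undefined and point that move at state 0, else 1, else 2, ...; a target is out if some Accept/Reject pair would then sit in one state with the same input left (inseparable). If every existing state is out, open a new one.
a: 0a undefined. 0a->0: no, a/aa meet in 0. Open state 1: 0a->1.
b: 0b undefined. 0b->0: ok.
c: 0c undefined. 0c->0: no, cbb/bbb meet in 0. 0c->1: no, cbb/abb meet in 1 with "bb" left. Open state 2: 0c->2.
aa: 1a undefined. 1a->0: ok.
ab: 1b undefined. 1b->0: ok.
ac: 1c undefined. 1c->0: no, ac/baa meet in 0. 1c->1: ok.
ca: 2a undefined. 2a->0: ok.
cb: 2b undefined. 2b->0: no, ac/cbacc meet in 1. 2b->1: no, ac/cbc meet in 1. 2b->2: ok.
cc: 2c undefined. 2c->0: no, cbb/aaccc meet in 2. 2c->1: no, ac/cbc meet in 1. 2c->2: no, cbb/ccb meet in 2. Open state 3: 2c->3.
cca: 3a undefined. 3a->0: ok.
ccb: 3b undefined. 3b->0: ok.
ccc: 3c undefined. 3c->0: no, cbb/cccbc meet in 2. 3c->1: no, ac/aaccc meet in 1. 3c->2: no, cbb/aaccc meet in 2. 3c->3: no, cbb/cccbc meet in 2. Open state 4: 3c->4.
ccca: 4a undefined. 4a->0: no, ccca/baa meet in 0. 4a->1: ok.
cccb: 4b undefined. 4b->0: no, cbb/cccbc meet in 2. 4b->1: no, ac/cccbc meet in 1. 4b->2: ok.
cccc: 4c undefined. 4c->0: ok.
All examples now run through 5 states with every (state, symbol) defined. Accept strings end in {1,2}, Reject strings end in {0,3,4}; accept={1,2}.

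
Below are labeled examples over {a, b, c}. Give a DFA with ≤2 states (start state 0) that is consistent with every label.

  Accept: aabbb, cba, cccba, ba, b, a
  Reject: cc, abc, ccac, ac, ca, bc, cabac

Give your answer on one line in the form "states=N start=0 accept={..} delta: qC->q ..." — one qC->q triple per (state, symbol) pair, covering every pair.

states=2 start=0 accept={0} delta: 0a->0 0b->0 0c->1 1a->1 1b->0 1c->1

State merging on the prefix tree: take the shortest (then alphabetical) example prefix whose next move is undefined and point that move at state 0, else 1, else 2, ...; a target is out if some Accept/Reject pair would then sit in one state with the same input left (inseparable). If every existing state is out, open a new one.
a: 0a undefined. 0a->0: ok.
b: 0b undefined. 0b->0: ok.
c: 0c undefined. 0c->0: no, aabbb/cc meet in 0. Open state 1: 0c->1.
ca: 1a undefined. 1a->0: no, aabbb/ca meet in 0. 1a->1: ok.
cb: 1b undefined. 1b->0: ok.
cc: 1c undefined. 1c->0: no, aabbb/cc meet in 0. 1c->1: ok.
All examples now run through 2 states with every (state, symbol) defined. Accept strings end in {0}, Reject strings end in {1}; accept={0}.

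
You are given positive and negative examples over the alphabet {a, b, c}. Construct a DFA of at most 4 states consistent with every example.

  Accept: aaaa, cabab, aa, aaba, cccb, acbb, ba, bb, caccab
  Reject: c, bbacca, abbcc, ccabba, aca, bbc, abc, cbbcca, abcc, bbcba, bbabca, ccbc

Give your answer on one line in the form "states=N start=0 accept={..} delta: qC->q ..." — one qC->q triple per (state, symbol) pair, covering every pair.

Fold the examples into a partial DFA from state 0: repeatedly fix the first undefined (state, symbol) met by the shortest-then-alphabetical prefix, trying targets in increasing order and rejecting any under which an Accept and a Reject string meet in one state with the same remainder; add a state when all current targets are rejected. Accepting states are where Accept strings end.
a: 0a undefined. 0a->0: ok.
b: 0b undefined. 0b->0: ok.
c: 0c undefined. 0c->0: no, aaaa/c meet in 0. Open state 1: 0c->1.
ca: 1a undefined. 1a->0: no, aaaa/aca meet in 0. 1a->1: ok.
cb: 1b undefined. 1b->0: no, aaaa/bbcba meet in 0. 1b->1: no, cabab/c meet in 1. Open state 2: 1b->2.
cc: 1c undefined. 1c->0: no, aaaa/bbacca meet in 0. 1c->1: ok.
cbb: 2b undefined. 2b->0: no, aaaa/ccabba meet in 0. 2b->1: no, acbb/c meet in 1. 2b->2: ok.
caba: 2a undefined. 2a->0: no, aaaa/ccabba meet in 0. 2a->1: ok.
cbbc: 2c undefined. 2c->0: no, aaaa/ccbc meet in 0. 2c->1: ok.
All examples now run through 3 states with every (state, symbol) defined. Accept strings end in {0,2}, Reject strings end in {1}; accept={0,2}.

states=3 start=0 accept={0,2} delta: 0a->0 0b->0 0c->1 1a->1 1b->2 1c->1 2a->1 2b->2 2c->1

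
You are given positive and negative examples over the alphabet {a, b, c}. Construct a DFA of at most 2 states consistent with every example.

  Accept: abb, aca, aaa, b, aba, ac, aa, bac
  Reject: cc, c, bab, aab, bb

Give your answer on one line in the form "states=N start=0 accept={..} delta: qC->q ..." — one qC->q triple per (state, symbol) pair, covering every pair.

Grow the machine one transition at a time. Run the examples from 0; the earliest place one falls off (shortest prefix, ties alphabetical) gets sent to the lowest-numbered state that keeps every Accept/Reject pair distinguishable — a pair clashes when both reach the same state with identical unread suffix — and to a fresh state only if none does.
a: 0a undefined. 0a->0: no, abb/bb meet in 0 with "bb" left. Open state 1: 0a->1.
b: 0b undefined. 0b->0: no, b/bb meet in 0. 0b->1: ok.
c: 0c undefined. 0c->0: ok.
aa: 1a undefined. 1a->0: no, aaa/bab meet in 1. 1a->1: ok.
ab: 1b undefined. 1b->0: ok.
ac: 1c undefined. 1c->0: no, ac/cc meet in 0. 1c->1: ok.
All examples now run through 2 states with every (state, symbol) defined. Accept strings end in {1}, Reject strings end in {0}; accept={1}.

states=2 start=0 accept={1} delta: 0a->1 0b->1 0c->0 1a->1 1b->0 1c->1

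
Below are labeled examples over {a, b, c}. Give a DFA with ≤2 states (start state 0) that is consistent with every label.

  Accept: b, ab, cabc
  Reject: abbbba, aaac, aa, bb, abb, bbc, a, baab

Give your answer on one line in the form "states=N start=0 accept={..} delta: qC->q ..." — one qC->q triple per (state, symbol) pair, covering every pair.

Fold the examples into a partial DFA from state 0: repeatedly fix the first undefined (state, symbol) met by the shortest-then-alphabetical prefix, trying targets in increasing order and rejecting any under which an Accept and a Reject string meet in one state with the same remainder; add a state when all current targets are rejected. Accepting states are where Accept strings end.
a: 0a undefined. 0a->0: ok.
b: 0b undefined. 0b->0: no, b/abbbba meet in 0. Open state 1: 0b->1.
c: 0c undefined. 0c->0: ok.
ba: 1a undefined. 1a->0: no, b/baab meet in 1. 1a->1: ok.
bb: 1b undefined. 1b->0: ok.
cabc: 1c undefined. 1c->0: no, cabc/abbbba meet in 0. 1c->1: ok.
All examples now run through 2 states with every (state, symbol) defined. Accept strings end in {1}, Reject strings end in {0}; accept={1}.

states=2 start=0 accept={1} delta: 0a->0 0b->1 0c->0 1a->1 1b->0 1c->1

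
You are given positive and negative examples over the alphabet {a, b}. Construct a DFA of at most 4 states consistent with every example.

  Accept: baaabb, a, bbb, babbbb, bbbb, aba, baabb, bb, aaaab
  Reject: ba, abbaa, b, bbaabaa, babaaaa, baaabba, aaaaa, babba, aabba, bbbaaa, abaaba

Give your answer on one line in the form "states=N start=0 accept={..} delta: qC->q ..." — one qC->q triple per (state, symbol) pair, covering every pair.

Fold the examples into a partial DFA from state 0: repeatedly fix the first undefined (state, symbol) met by the shortest-then-alphabetical prefix, trying targets in increasing order and rejecting any under which an Accept and a Reject string meet in one state with the same remainder; add a state when all current targets are rejected. Accepting states are where Accept strings end.
a: 0a undefined. 0a->0: no, a/aaaaa meet in 0. Open state 1: 0a->1.
b: 0b undefined. 0b->0: no, a/ba meet in 1. 0b->1: no, a/b meet in 1. Open state 2: 0b->2.
aa: 1a undefined. 1a->0: no, a/aaaaa meet in 1. 1a->1: no, a/aaaaa meet in 1. 1a->2: ok.
ab: 1b undefined. 1b->0: ok.
ba: 2a undefined. 2a->0: no, a/abbaa meet in 1. 2a->1: no, baaabb/abbaa meet in 2. 2a->2: ok.
bb: 2b undefined. 2b->0: no, baaabb/ba meet in 2. 2b->1: no, a/baaabba meet in 1. 2b->2: no, baaabb/ba meet in 2. Open state 3: 2b->3.
bba: 3a undefined. 3a->0: ok.
bbb: 3b undefined. 3b->0: no, baaabb/abaaba meet in 0. 3b->1: no, babbbb/ba meet in 2. 3b->2: no, baaabb/ba meet in 2. 3b->3: ok.
All examples now run through 4 states with every (state, symbol) defined. Accept strings end in {1,3}, Reject strings end in {0,2}; accept={1,3}.

states=4 start=0 accept={1,3} delta: 0a->1 0b->2 1a->2 1b->0 2a->2 2b->3 3a->0 3b->3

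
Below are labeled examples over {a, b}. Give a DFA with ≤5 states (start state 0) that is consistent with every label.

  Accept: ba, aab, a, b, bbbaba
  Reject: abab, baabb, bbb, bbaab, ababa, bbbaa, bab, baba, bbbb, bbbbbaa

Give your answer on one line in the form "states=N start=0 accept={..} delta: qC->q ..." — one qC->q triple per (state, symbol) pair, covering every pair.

Grow the machine one transition at a time. Run the examples from 0; the earliest place one falls off (shortest prefix, ties alphabetical) gets sent to the lowest-numbered state that keeps every Accept/Reject pair distinguishable — a pair clashes when both reach the same state with identical unread suffix — and to a fresh state only if none does.
a: 0a undefined. 0a->0: ok.
b: 0b undefined. 0b->0: no, ba/abab meet in 0. Open state 1: 0b->1.
ba: 1a undefined. 1a->0: no, ba/ababa meet in 0. 1a->1: ok.
bb: 1b undefined. 1b->0: no, ba/baabb meet in 1. 1b->1: no, ba/abab meet in 1. Open state 2: 1b->2.
bba: 2a undefined. 2a->0: no, ba/bbaab meet in 1. 2a->1: no, ba/ababa meet in 1. 2a->2: ok.
bbb: 2b undefined. 2b->0: no, ba/bbbb meet in 1. 2b->1: no, ba/baabb meet in 1. 2b->2: no, bbbaba/abab meet in 2. Open state 3: 2b->3.
bbba: 3a undefined. 3a->0: no, a/bbbaa meet in 0. 3a->1: no, ba/bbbaa meet in 1. 3a->2: no, bbbaba/abab meet in 2. 3a->3: ok.
bbbb: 3b undefined. 3b->0: no, ba/bbbbbaa meet in 1. 3b->1: no, ba/bbbb meet in 1. 3b->2: no, bbbaba/abab meet in 2. 3b->3: no, bbbaba/baabb meet in 3. Open state 4: 3b->4.
bbbbb: 4b undefined. 4b->0: no, a/bbbbbaa meet in 0. 4b->1: no, ba/bbbbbaa meet in 1. 4b->2: ok.
bbbaba: 4a undefined. 4a->0: ok.
All examples now run through 5 states with every (state, symbol) defined. Accept strings end in {0,1}, Reject strings end in {2,3,4}; accept={0,1}.

states=5 start=0 accept={0,1} delta: 0a->0 0b->1 1a->1 1b->2 2a->2 2b->3 3a->3 3b->4 4a->0 4b->2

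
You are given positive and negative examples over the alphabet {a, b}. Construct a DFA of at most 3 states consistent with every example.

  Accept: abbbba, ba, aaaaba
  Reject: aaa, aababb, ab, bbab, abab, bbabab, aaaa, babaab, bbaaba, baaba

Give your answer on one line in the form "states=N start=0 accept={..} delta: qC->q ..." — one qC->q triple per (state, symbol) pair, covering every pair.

states=3 start=0 accept={2} delta: 0a->0 0b->1 1a->2 1b->1 2a->2 2b->0

Grow the machine one transition at a time. Run the examples from 0; the earliest place one falls off (shortest prefix, ties alphabetical) gets sent to the lowest-numbered state that keeps every Accept/Reject pair distinguishable — a pair clashes when both reach the same state with identical unread suffix — and to a fresh state only if none does.
a: 0a undefined. 0a->0: ok.
b: 0b undefined. 0b->0: no, abbbba/aaa meet in 0. Open state 1: 0b->1.
ba: 1a undefined. 1a->0: no, ba/aaa meet in 0. 1a->1: no, ba/ab meet in 1. Open state 2: 1a->2.
bb: 1b undefined. 1b->0: no, abbbba/aaa meet in 0. 1b->1: ok.
baa: 2a undefined. 2a->0: no, abbbba/bbaaba meet in 2. 2a->1: no, abbbba/bbaaba meet in 2. 2a->2: ok.
bab: 2b undefined. 2b->0: ok.
All examples now run through 3 states with every (state, symbol) defined. Accept strings end in {2}, Reject strings end in {0,1}; accept={2}.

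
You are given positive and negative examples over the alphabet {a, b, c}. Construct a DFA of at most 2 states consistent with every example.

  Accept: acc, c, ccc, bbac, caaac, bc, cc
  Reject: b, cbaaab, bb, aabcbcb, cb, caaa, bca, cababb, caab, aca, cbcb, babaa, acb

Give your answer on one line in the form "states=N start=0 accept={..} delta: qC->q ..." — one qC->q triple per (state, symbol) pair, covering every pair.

Grow the machine one transition at a time. Run the examples from 0; the earliest place one falls off (shortest prefix, ties alphabetical) gets sent to the lowest-numbered state that keeps every Accept/Reject pair distinguishable — a pair clashes when both reach the same state with identical unread suffix — and to a fresh state only if none does.
a: 0a undefined. 0a->0: ok.
b: 0b undefined. 0b->0: ok.
c: 0c undefined. 0c->0: no, acc/b meet in 0. Open state 1: 0c->1.
ca: 1a undefined. 1a->0: ok.
cb: 1b undefined. 1b->0: ok.
cc: 1c undefined. 1c->0: no, acc/b meet in 0. 1c->1: ok.
All examples now run through 2 states with every (state, symbol) defined. Accept strings end in {1}, Reject strings end in {0}; accept={1}.

states=2 start=0 accept={1} delta: 0a->0 0b->0 0c->1 1a->0 1b->0 1c->1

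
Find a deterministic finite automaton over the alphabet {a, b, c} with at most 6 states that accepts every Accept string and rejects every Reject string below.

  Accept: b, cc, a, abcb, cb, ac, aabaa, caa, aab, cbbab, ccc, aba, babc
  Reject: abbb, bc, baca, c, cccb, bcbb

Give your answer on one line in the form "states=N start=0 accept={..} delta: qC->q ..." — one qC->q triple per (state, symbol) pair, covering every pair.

State merging on the prefix tree: take the shortest (then alphabetical) example prefix whose next move is undefined and point that move at state 0, else 1, else 2, ...; a target is out if some Accept/Reject pair would then sit in one state with the same input left (inseparable). If every existing state is out, open a new one.
a: 0a undefined. 0a->0: no, ac/c meet in 0 with "c" left. Open state 1: 0a->1.
b: 0b undefined. 0b->0: ok.
c: 0c undefined. 0c->0: no, b/bc meet in 0. 0c->1: no, a/bc meet in 1. Open state 2: 0c->2.
aa: 1a undefined. 1a->0: ok.
ab: 1b undefined. 1b->0: no, b/abbb meet in 0. 1b->1: no, a/abbb meet in 1. 1b->2: ok.
ac: 1c undefined. 1c->0: no, a/baca meet in 1. 1c->1: no, b/baca meet in 0. 1c->2: no, ac/bc meet in 2. Open state 3: 1c->3.
ca: 2a undefined. 2a->0: ok.
cb: 2b undefined. 2b->0: no, b/abbb meet in 0. 2b->1: ok.
cc: 2c undefined. 2c->0: no, a/cccb meet in 1. 2c->1: no, abcb/abbb meet in 2. 2c->2: no, cc/abbb meet in 2. 2c->3: ok.
ccc: 3c undefined. 3c->0: no, b/cccb meet in 0. 3c->1: ok.
abcb: 3b undefined. 3b->0: ok.
baca: 3a undefined. 3a->0: no, b/baca meet in 0. 3a->1: no, a/baca meet in 1. 3a->2: ok.
All examples now run through 4 states with every (state, symbol) defined. Accept strings end in {0,1,3}, Reject strings end in {2}; accept={0,1,3}.

states=4 start=0 accept={0,1,3} delta: 0a->1 0b->0 0c->2 1a->0 1b->2 1c->3 2a->0 2b->1 2c->3 3a->2 3b->0 3c->1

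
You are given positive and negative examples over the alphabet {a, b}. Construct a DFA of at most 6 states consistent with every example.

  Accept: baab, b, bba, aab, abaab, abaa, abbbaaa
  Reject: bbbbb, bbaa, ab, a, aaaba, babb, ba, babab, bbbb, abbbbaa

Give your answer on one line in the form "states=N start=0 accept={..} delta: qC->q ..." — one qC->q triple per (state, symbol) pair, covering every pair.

Fold the examples into a partial DFA from state 0: repeatedly fix the first undefined (state, symbol) met by the shortest-then-alphabetical prefix, trying targets in increasing order and rejecting any under which an Accept and a Reject string meet in one state with the same remainder; add a state when all current targets are rejected. Accepting states are where Accept strings end.
a: 0a undefined. 0a->0: no, b/ab meet in 0 with "b" left. Open state 1: 0a->1.
b: 0b undefined. 0b->0: no, b/bbbbb meet in 0. 0b->1: no, b/a meet in 1. Open state 2: 0b->2.
aa: 1a undefined. 1a->0: ok.
ab: 1b undefined. 1b->0: no, abaa/ab meet in 0. 1b->1: no, abaab/ab meet in 1. 1b->2: no, b/ab meet in 2. Open state 3: 1b->3.
ba: 2a undefined. 2a->0: no, baab/ab meet in 3. 2a->1: ok.
bb: 2b undefined. 2b->0: no, baab/bbbbb meet in 2. 2b->1: ok.
aba: 3a undefined. 3a->0: no, baab/babab meet in 2. 3a->1: ok.
abb: 3b undefined. 3b->0: no, baab/bbbbb meet in 2. 3b->1: no, abbbaaa/bbaa meet in 1. 3b->2: no, baab/babb meet in 2. 3b->3: no, bba/abbbbaa meet in 0. Open state 4: 3b->4.
abbb: 4b undefined. 4b->0: no, bba/bbbbb meet in 0. 4b->1: no, bba/abbbbaa meet in 0. 4b->2: no, baab/bbbbb meet in 2. 4b->3: no, abbbaaa/bbaa meet in 1. 4b->4: ok.
abbba: 4a undefined. 4a->0: ok.
All examples now run through 5 states with every (state, symbol) defined. Accept strings end in {0,2}, Reject strings end in {1,3,4}; accept={0,2}.

states=5 start=0 accept={0,2} delta: 0a->1 0b->2 1a->0 1b->3 2a->1 2b->1 3a->1 3b->4 4a->0 4b->4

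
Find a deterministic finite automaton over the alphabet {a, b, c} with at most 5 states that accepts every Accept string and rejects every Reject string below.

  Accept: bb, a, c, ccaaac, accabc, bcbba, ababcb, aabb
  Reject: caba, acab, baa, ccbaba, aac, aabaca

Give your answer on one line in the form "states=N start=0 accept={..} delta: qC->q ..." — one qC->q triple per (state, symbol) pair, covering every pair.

states=4 start=0 accept={0,1} delta: 0a->1 0b->0 0c->0 1a->2 1b->1 1c->1 2a->0 2b->3 2c->2 3a->1 3b->0 3c->0

Fold the examples into a partial DFA from state 0: repeatedly fix the first undefined (state, symbol) met by the shortest-then-alphabetical prefix, trying targets in increasing order and rejecting any under which an Accept and a Reject string meet in one state with the same remainder; add a state when all current targets are rejected. Accepting states are where Accept strings end.
a: 0a undefined. 0a->0: no, c/aac meet in 0 with "c" left. Open state 1: 0a->1.
b: 0b undefined. 0b->0: ok.
c: 0c undefined. 0c->0: ok.
aa: 1a undefined. 1a->0: no, bb/baa meet in 0. 1a->1: no, a/baa meet in 1. Open state 2: 1a->2.
ab: 1b undefined. 1b->0: no, a/caba meet in 1. 1b->1: ok.
ac: 1c undefined. 1c->0: no, a/acab meet in 1. 1c->1: ok.
aab: 2b undefined. 2b->0: no, bb/acab meet in 0. 2b->1: no, a/acab meet in 1. 2b->2: no, accabc/aac meet in 2 with "c" left. Open state 3: 2b->3.
aac: 2c undefined. 2c->0: no, bb/aac meet in 0. 2c->1: no, a/aac meet in 1. 2c->2: ok.
aaba: 3a undefined. 3a->0: no, a/aabaca meet in 1. 3a->1: ok.
aabb: 3b undefined. 3b->0: ok.
ababc: 3c undefined. 3c->0: ok.
ccaaa: 2a undefined. 2a->0: ok.
All examples now run through 4 states with every (state, symbol) defined. Accept strings end in {0,1}, Reject strings end in {2,3}; accept={0,1}.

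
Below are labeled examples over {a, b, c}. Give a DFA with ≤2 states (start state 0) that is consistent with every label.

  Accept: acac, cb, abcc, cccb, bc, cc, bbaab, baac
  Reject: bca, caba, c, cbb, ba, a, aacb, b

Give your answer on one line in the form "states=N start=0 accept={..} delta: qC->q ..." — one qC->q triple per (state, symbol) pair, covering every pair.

State merging on the prefix tree: take the shortest (then alphabetical) example prefix whose next move is undefined and point that move at state 0, else 1, else 2, ...; a target is out if some Accept/Reject pair would then sit in one state with the same input left (inseparable). If every existing state is out, open a new one.
a: 0a undefined. 0a->0: no, cb/aacb meet in 0 with "cb" left. Open state 1: 0a->1.
b: 0b undefined. 0b->0: no, bc/c meet in 0 with "c" left. 0b->1: ok.
c: 0c undefined. 0c->0: no, cb/a meet in 1. 0c->1: ok.
aa: 1a undefined. 1a->0: no, cb/aacb meet in 1 with "b" left. 1a->1: ok.
ab: 1b undefined. 1b->0: ok.
ac: 1c undefined. 1c->0: ok.
All examples now run through 2 states with every (state, symbol) defined. Accept strings end in {0}, Reject strings end in {1}; accept={0}.

states=2 start=0 accept={0} delta: 0a->1 0b->1 0c->1 1a->1 1b->0 1c->0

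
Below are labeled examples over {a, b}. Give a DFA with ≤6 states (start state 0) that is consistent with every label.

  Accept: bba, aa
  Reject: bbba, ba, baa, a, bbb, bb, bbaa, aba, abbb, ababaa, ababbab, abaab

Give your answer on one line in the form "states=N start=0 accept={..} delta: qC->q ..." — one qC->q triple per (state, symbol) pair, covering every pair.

states=3 start=0 accept={0} delta: 0a->1 0b->2 1a->0 1b->2 2a->2 2b->1

Grow the machine one transition at a time. Run the examples from 0; the earliest place one falls off (shortest prefix, ties alphabetical) gets sent to the lowest-numbered state that keeps every Accept/Reject pair distinguishable — a pair clashes when both reach the same state with identical unread suffix — and to a fresh state only if none does.
a: 0a undefined. 0a->0: no, aa/a meet in 0. Open state 1: 0a->1.
b: 0b undefined. 0b->0: no, bba/bbba meet in 1. 0b->1: no, bba/aba meet in 1 with "ba" left. Open state 2: 0b->2.
aa: 1a undefined. 1a->0: ok.
ab: 1b undefined. 1b->0: no, aa/ababaa meet in 0. 1b->1: no, aa/aba meet in 0. 1b->2: ok.
ba: 2a undefined. 2a->0: no, aa/ba meet in 0. 2a->1: no, aa/baa meet in 0. 2a->2: ok.
bb: 2b undefined. 2b->0: no, bba/a meet in 1. 2b->1: ok.
All examples now run through 3 states with every (state, symbol) defined. Accept strings end in {0}, Reject strings end in {1,2}; accept={0}.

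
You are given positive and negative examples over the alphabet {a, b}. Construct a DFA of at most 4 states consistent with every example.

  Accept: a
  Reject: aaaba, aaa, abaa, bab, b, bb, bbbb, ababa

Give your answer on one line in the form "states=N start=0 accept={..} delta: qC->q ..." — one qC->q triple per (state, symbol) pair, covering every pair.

states=3 start=0 accept={1} delta: 0a->1 0b->0 1a->2 1b->2 2a->2 2b->1

State merging on the prefix tree: take the shortest (then alphabetical) example prefix whose next move is undefined and point that move at state 0, else 1, else 2, ...; a target is out if some Accept/Reject pair would then sit in one state with the same input left (inseparable). If every existing state is out, open a new one.
a: 0a undefined. 0a->0: no, a/aaa meet in 0. Open state 1: 0a->1.
b: 0b undefined. 0b->0: ok.
aa: 1a undefined. 1a->0: no, a/aaa meet in 1. 1a->1: no, a/aaa meet in 1. Open state 2: 1a->2.
ab: 1b undefined. 1b->0: no, a/ababa meet in 1. 1b->1: no, a/bab meet in 1. 1b->2: ok.
aaa: 2a undefined. 2a->0: no, a/aaaba meet in 1. 2a->1: no, a/aaaba meet in 1. 2a->2: ok.
aaab: 2b undefined. 2b->0: no, a/aaaba meet in 1. 2b->1: ok.
All examples now run through 3 states with every (state, symbol) defined. Accept strings end in {1}, Reject strings end in {0,2}; accept={1}.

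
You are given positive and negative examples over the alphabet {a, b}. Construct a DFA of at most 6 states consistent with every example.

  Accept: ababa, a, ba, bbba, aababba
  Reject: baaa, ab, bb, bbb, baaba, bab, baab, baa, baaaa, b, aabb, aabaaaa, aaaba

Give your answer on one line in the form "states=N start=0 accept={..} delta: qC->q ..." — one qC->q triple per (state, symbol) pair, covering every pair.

State merging on the prefix tree: take the shortest (then alphabetical) example prefix whose next move is undefined and point that move at state 0, else 1, else 2, ...; a target is out if some Accept/Reject pair would then sit in one state with the same input left (inseparable). If every existing state is out, open a new one.
a: 0a undefined. 0a->0: no, ba/aaaba meet in 0 with "ba" left. Open state 1: 0a->1.
b: 0b undefined. 0b->0: ok.
aa: 1a undefined. 1a->0: no, a/baaa meet in 1. 1a->1: no, a/baaa meet in 1. Open state 2: 1a->2.
ab: 1b undefined. 1b->0: ok.
aaa: 2a undefined. 2a->0: no, ababa/baaaa meet in 1. 2a->1: no, ababa/baaa meet in 1. 2a->2: ok.
aab: 2b undefined. 2b->0: no, ababa/baaba meet in 1. 2b->1: no, ababa/baab meet in 1. 2b->2: no, aababba/baaa meet in 2. Open state 3: 2b->3.
aaba: 3a undefined. 3a->0: ok.
aabb: 3b undefined. 3b->0: ok.
All examples now run through 4 states with every (state, symbol) defined. Accept strings end in {1}, Reject strings end in {0,2,3}; accept={1}.

states=4 start=0 accept={1} delta: 0a->1 0b->0 1a->2 1b->0 2a->2 2b->3 3a->0 3b->0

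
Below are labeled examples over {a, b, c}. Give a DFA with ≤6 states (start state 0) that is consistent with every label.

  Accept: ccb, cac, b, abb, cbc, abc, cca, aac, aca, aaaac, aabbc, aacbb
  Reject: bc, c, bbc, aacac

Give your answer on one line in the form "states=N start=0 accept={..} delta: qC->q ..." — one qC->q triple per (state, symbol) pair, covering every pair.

states=3 start=0 accept={0,2} delta: 0a->1 0b->0 0c->1 1a->1 1b->2 1c->2 2a->0 2b->2 2c->0

State merging on the prefix tree: take the shortest (then alphabetical) example prefix whose next move is undefined and point that move at state 0, else 1, else 2, ...; a target is out if some Accept/Reject pair would then sit in one state with the same input left (inseparable). If every existing state is out, open a new one.
a: 0a undefined. 0a->0: no, cac/aacac meet in 0 with "cac" left. Open state 1: 0a->1.
b: 0b undefined. 0b->0: ok.
c: 0c undefined. 0c->0: no, ccb/bc meet in 0. 0c->1: ok.
aa: 1a undefined. 1a->0: no, cac/bc meet in 1. 1a->1: ok.
ab: 1b undefined. 1b->0: no, cbc/bc meet in 1. 1b->1: no, abb/bc meet in 1. Open state 2: 1b->2.
ac: 1c undefined. 1c->0: no, ccb/aacac meet in 0. 1c->1: no, cac/bc meet in 1. 1c->2: ok.
abb: 2b undefined. 2b->0: no, aabbc/bc meet in 1. 2b->1: no, ccb/bc meet in 1. 2b->2: ok.
abc: 2c undefined. 2c->0: ok.
aca: 2a undefined. 2a->0: ok.
All examples now run through 3 states with every (state, symbol) defined. Accept strings end in {0,2}, Reject strings end in {1}; accept={0,2}.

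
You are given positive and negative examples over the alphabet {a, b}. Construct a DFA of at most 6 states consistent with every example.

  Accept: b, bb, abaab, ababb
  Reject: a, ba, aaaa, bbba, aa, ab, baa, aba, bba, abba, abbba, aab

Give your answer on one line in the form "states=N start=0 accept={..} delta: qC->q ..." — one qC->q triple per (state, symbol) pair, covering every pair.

states=3 start=0 accept={0} delta: 0a->1 0b->0 1a->1 1b->2 2a->2 2b->0

Fold the examples into a partial DFA from state 0: repeatedly fix the first undefined (state, symbol) met by the shortest-then-alphabetical prefix, trying targets in increasing order and rejecting any under which an Accept and a Reject string meet in one state with the same remainder; add a state when all current targets are rejected. Accepting states are where Accept strings end.
a: 0a undefined. 0a->0: no, b/ab meet in 0 with "b" left. Open state 1: 0a->1.
b: 0b undefined. 0b->0: ok.
aa: 1a undefined. 1a->0: no, b/aaaa meet in 0. 1a->1: ok.
ab: 1b undefined. 1b->0: no, b/ab meet in 0. 1b->1: no, abaab/a meet in 1. Open state 2: 1b->2.
aba: 2a undefined. 2a->0: no, b/aba meet in 0. 2a->1: no, abaab/ab meet in 2. 2a->2: ok.
abb: 2b undefined. 2b->0: ok.
All examples now run through 3 states with every (state, symbol) defined. Accept strings end in {0}, Reject strings end in {1,2}; accept={0}.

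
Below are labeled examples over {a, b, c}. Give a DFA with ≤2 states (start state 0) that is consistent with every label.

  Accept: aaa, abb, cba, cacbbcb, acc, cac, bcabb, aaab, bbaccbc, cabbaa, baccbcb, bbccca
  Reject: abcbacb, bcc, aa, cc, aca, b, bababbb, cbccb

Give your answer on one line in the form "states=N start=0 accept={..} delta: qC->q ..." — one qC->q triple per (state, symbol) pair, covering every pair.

states=2 start=0 accept={1} delta: 0a->1 0b->0 0c->0 1a->0 1b->1 1c->1

State merging on the prefix tree: take the shortest (then alphabetical) example prefix whose next move is undefined and point that move at state 0, else 1, else 2, ...; a target is out if some Accept/Reject pair would then sit in one state with the same input left (inseparable). If every existing state is out, open a new one.
a: 0a undefined. 0a->0: no, aaa/aa meet in 0. Open state 1: 0a->1.
b: 0b undefined. 0b->0: ok.
c: 0c undefined. 0c->0: ok.
aa: 1a undefined. 1a->0: ok.
ab: 1b undefined. 1b->0: no, abb/bcc meet in 0. 1b->1: ok.
ac: 1c undefined. 1c->0: no, aaa/aca meet in 1. 1c->1: ok.
All examples now run through 2 states with every (state, symbol) defined. Accept strings end in {1}, Reject strings end in {0}; accept={1}.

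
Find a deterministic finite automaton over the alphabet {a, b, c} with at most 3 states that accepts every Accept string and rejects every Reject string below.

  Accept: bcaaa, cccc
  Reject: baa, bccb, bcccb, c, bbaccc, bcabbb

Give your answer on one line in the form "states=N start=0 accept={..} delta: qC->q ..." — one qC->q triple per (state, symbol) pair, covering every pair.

states=3 start=0 accept={2} delta: 0a->0 0b->0 0c->1 1a->2 1b->0 1c->2 2a->1 2b->0 2c->1

State merging on the prefix tree: take the shortest (then alphabetical) example prefix whose next move is undefined and point that move at state 0, else 1, else 2, ...; a target is out if some Accept/Reject pair would then sit in one state with the same input left (inseparable). If every existing state is out, open a new one.
b: 0b undefined. 0b->0: ok.
c: 0c undefined. 0c->0: no, cccc/bccb meet in 0. Open state 1: 0c->1.
ba: 0a undefined. 0a->0: ok.
cc: 1c undefined. 1c->0: no, cccc/baa meet in 0. 1c->1: no, cccc/c meet in 1. Open state 2: 1c->2.
bca: 1a undefined. 1a->0: no, bcaaa/baa meet in 0. 1a->1: no, bcaaa/c meet in 1. 1a->2: ok.
ccc: 2c undefined. 2c->0: no, cccc/c meet in 1. 2c->1: ok.
bcaa: 2a undefined. 2a->0: no, bcaaa/baa meet in 0. 2a->1: ok.
bcab: 2b undefined. 2b->0: ok.
bcccb: 1b undefined. 1b->0: ok.
All examples now run through 3 states with every (state, symbol) defined. Accept strings end in {2}, Reject strings end in {0,1}; accept={2}.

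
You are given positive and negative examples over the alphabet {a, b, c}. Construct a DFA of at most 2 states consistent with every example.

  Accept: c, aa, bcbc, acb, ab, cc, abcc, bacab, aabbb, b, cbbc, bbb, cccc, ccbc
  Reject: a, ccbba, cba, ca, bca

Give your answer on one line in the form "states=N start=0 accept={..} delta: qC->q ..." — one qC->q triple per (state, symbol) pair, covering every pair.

Fold the examples into a partial DFA from state 0: repeatedly fix the first undefined (state, symbol) met by the shortest-then-alphabetical prefix, trying targets in increasing order and rejecting any under which an Accept and a Reject string meet in one state with the same remainder; add a state when all current targets are rejected. Accepting states are where Accept strings end.
a: 0a undefined. 0a->0: no, aa/a meet in 0. Open state 1: 0a->1.
b: 0b undefined. 0b->0: ok.
c: 0c undefined. 0c->0: ok.
aa: 1a undefined. 1a->0: ok.
ab: 1b undefined. 1b->0: ok.
ac: 1c undefined. 1c->0: ok.
All examples now run through 2 states with every (state, symbol) defined. Accept strings end in {0}, Reject strings end in {1}; accept={0}.

states=2 start=0 accept={0} delta: 0a->1 0b->0 0c->0 1a->0 1b->0 1c->0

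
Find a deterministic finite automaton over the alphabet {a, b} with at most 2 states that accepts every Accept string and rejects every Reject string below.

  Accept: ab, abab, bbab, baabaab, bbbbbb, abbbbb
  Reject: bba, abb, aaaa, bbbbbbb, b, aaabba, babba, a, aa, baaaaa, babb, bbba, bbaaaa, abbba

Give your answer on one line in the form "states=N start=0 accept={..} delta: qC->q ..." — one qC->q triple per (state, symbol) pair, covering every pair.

State merging on the prefix tree: take the shortest (then alphabetical) example prefix whose next move is undefined and point that move at state 0, else 1, else 2, ...; a target is out if some Accept/Reject pair would then sit in one state with the same input left (inseparable). If every existing state is out, open a new one.
a: 0a undefined. 0a->0: no, ab/b meet in 0 with "b" left. Open state 1: 0a->1.
b: 0b undefined. 0b->0: no, bbbbbb/bbbbbbb meet in 0. 0b->1: ok.
aa: 1a undefined. 1a->0: no, ab/babb meet in 1 with "b" left. 1a->1: ok.
ab: 1b undefined. 1b->0: ok.
All examples now run through 2 states with every (state, symbol) defined. Accept strings end in {0}, Reject strings end in {1}; accept={0}.

states=2 start=0 accept={0} delta: 0a->1 0b->1 1a->1 1b->0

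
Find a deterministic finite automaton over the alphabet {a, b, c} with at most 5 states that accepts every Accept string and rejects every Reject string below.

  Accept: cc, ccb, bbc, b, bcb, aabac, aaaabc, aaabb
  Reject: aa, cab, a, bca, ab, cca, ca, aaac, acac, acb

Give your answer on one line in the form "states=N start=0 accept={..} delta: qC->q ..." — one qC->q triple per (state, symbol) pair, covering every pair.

states=3 start=0 accept={0} delta: 0a->1 0b->0 0c->0 1a->1 1b->2 1c->1 2a->0 2b->0 2c->0

Fold the examples into a partial DFA from state 0: repeatedly fix the first undefined (state, symbol) met by the shortest-then-alphabetical prefix, trying targets in increasing order and rejecting any under which an Accept and a Reject string meet in one state with the same remainder; add a state when all current targets are rejected. Accepting states are where Accept strings end.
a: 0a undefined. 0a->0: no, b/ab meet in 0 with "b" left. Open state 1: 0a->1.
b: 0b undefined. 0b->0: ok.
c: 0c undefined. 0c->0: ok.
aa: 1a undefined. 1a->0: no, cc/aa meet in 0. 1a->1: ok.
ab: 1b undefined. 1b->0: no, cc/cab meet in 0. 1b->1: no, aabac/aaac meet in 1 with "c" left. Open state 2: 1b->2.
ac: 1c undefined. 1c->0: no, cc/aaac meet in 0. 1c->1: ok.
aaba: 2a undefined. 2a->0: ok.
aaabb: 2b undefined. 2b->0: ok.
aaaabc: 2c undefined. 2c->0: ok.
All examples now run through 3 states with every (state, symbol) defined. Accept strings end in {0}, Reject strings end in {1,2}; accept={0}.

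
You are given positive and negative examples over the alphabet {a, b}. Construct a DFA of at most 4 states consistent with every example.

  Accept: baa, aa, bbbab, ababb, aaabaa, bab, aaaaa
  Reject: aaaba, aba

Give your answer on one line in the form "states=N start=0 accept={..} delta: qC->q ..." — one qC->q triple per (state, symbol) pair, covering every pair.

states=3 start=0 accept={0,1} delta: 0a->0 0b->1 1a->2 1b->0 2a->0 2b->0

Fold the examples into a partial DFA from state 0: repeatedly fix the first undefined (state, symbol) met by the shortest-then-alphabetical prefix, trying targets in increasing order and rejecting any under which an Accept and a Reject string meet in one state with the same remainder; add a state when all current targets are rejected. Accepting states are where Accept strings end.
a: 0a undefined. 0a->0: ok.
b: 0b undefined. 0b->0: no, baa/aaaba meet in 0. Open state 1: 0b->1.
ba: 1a undefined. 1a->0: no, baa/aaaba meet in 0. 1a->1: no, baa/aaaba meet in 1. Open state 2: 1a->2.
bb: 1b undefined. 1b->0: ok.
baa: 2a undefined. 2a->0: ok.
bab: 2b undefined. 2b->0: ok.
All examples now run through 3 states with every (state, symbol) defined. Accept strings end in {0,1}, Reject strings end in {2}; accept={0,1}.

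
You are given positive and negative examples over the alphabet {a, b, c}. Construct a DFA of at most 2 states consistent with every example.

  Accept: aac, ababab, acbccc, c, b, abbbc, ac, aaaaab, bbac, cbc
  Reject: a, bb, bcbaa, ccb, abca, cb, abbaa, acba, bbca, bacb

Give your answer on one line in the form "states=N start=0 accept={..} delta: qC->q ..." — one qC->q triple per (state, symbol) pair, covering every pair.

states=2 start=0 accept={1} delta: 0a->0 0b->1 0c->1 1a->0 1b->0 1c->1

Fold the examples into a partial DFA from state 0: repeatedly fix the first undefined (state, symbol) met by the shortest-then-alphabetical prefix, trying targets in increasing order and rejecting any under which an Accept and a Reject string meet in one state with the same remainder; add a state when all current targets are rejected. Accepting states are where Accept strings end.
a: 0a undefined. 0a->0: ok.
b: 0b undefined. 0b->0: no, ababab/a meet in 0. Open state 1: 0b->1.
c: 0c undefined. 0c->0: no, aac/a meet in 0. 0c->1: ok.
ba: 1a undefined. 1a->0: ok.
bb: 1b undefined. 1b->0: ok.
bc: 1c undefined. 1c->0: no, aac/ccb meet in 1. 1c->1: ok.
All examples now run through 2 states with every (state, symbol) defined. Accept strings end in {1}, Reject strings end in {0}; accept={1}.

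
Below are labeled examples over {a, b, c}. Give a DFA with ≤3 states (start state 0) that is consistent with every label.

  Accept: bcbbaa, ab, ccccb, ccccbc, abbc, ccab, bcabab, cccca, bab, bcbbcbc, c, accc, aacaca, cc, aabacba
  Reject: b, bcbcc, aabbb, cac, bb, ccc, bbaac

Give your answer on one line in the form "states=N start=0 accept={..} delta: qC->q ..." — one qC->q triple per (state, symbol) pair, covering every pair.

states=3 start=0 accept={1,2} delta: 0a->1 0b->0 0c->1 1a->2 1b->1 1c->2 2a->1 2b->0 2c->0

Grow the machine one transition at a time. Run the examples from 0; the earliest place one falls off (shortest prefix, ties alphabetical) gets sent to the lowest-numbered state that keeps every Accept/Reject pair distinguishable — a pair clashes when both reach the same state with identical unread suffix — and to a fresh state only if none does.
a: 0a undefined. 0a->0: no, ab/b meet in 0 with "b" left. Open state 1: 0a->1.
b: 0b undefined. 0b->0: ok.
c: 0c undefined. 0c->0: no, ccccb/b meet in 0. 0c->1: ok.
aa: 1a undefined. 1a->0: no, c/cac meet in 1. 1a->1: no, cc/cac meet in 1 with "c" left. Open state 2: 1a->2.
ab: 1b undefined. 1b->0: no, ab/b meet in 0. 1b->1: ok.
ac: 1c undefined. 1c->0: no, ab/bcbcc meet in 1. 1c->1: no, ab/bcbcc meet in 1. 1c->2: ok.
aab: 2b undefined. 2b->0: ok.
aac: 2c undefined. 2c->0: ok.
cca: 2a undefined. 2a->0: no, bcbbaa/b meet in 0. 2a->1: ok.
All examples now run through 3 states with every (state, symbol) defined. Accept strings end in {1,2}, Reject strings end in {0}; accept={1,2}.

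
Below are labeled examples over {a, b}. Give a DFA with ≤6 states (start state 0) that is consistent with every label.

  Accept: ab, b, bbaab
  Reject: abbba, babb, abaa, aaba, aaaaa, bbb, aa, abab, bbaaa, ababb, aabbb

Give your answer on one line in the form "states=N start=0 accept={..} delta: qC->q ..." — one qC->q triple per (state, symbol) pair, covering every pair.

Fold the examples into a partial DFA from state 0: repeatedly fix the first undefined (state, symbol) met by the shortest-then-alphabetical prefix, trying targets in increasing order and rejecting any under which an Accept and a Reject string meet in one state with the same remainder; add a state when all current targets are rejected. Accepting states are where Accept strings end.
a: 0a undefined. 0a->0: ok.
b: 0b undefined. 0b->0: no, ab/abbba meet in 0. Open state 1: 0b->1.
ba: 1a undefined. 1a->0: no, ab/abab meet in 1. 1a->1: no, ab/abaa meet in 1. Open state 2: 1a->2.
bb: 1b undefined. 1b->0: no, ab/bbb meet in 1. 1b->1: no, ab/bbb meet in 1. 1b->2: ok.
bab: 2b undefined. 2b->0: no, ab/babb meet in 1. 2b->1: no, ab/bbb meet in 1. 2b->2: ok.
bba: 2a undefined. 2a->0: ok.
All examples now run through 3 states with every (state, symbol) defined. Accept strings end in {1}, Reject strings end in {0,2}; accept={1}.

states=3 start=0 accept={1} delta: 0a->0 0b->1 1a->2 1b->2 2a->0 2b->2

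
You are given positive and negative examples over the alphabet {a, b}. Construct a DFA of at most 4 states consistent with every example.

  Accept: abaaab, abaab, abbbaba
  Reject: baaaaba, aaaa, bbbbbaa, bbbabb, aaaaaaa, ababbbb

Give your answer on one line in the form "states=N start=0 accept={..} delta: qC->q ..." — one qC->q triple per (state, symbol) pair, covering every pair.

State merging on the prefix tree: take the shortest (then alphabetical) example prefix whose next move is undefined and point that move at state 0, else 1, else 2, ...; a target is out if some Accept/Reject pair would then sit in one state with the same input left (inseparable). If every existing state is out, open a new one.
a: 0a undefined. 0a->0: ok.
b: 0b undefined. 0b->0: no, abaaab/baaaaba meet in 0. Open state 1: 0b->1.
ba: 1a undefined. 1a->0: ok.
bb: 1b undefined. 1b->0: no, abbbaba/baaaaba meet in 0. 1b->1: no, abaaab/bbbabb meet in 1. Open state 2: 1b->2.
bbb: 2b undefined. 2b->0: no, abaaab/ababbbb meet in 1. 2b->1: no, abbbaba/baaaaba meet in 0. 2b->2: ok.
bbba: 2a undefined. 2a->0: no, abbbaba/baaaaba meet in 0. 2a->1: ok.
All examples now run through 3 states with every (state, symbol) defined. Accept strings end in {1}, Reject strings end in {0,2}; accept={1}.

states=3 start=0 accept={1} delta: 0a->0 0b->1 1a->0 1b->2 2a->1 2b->2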